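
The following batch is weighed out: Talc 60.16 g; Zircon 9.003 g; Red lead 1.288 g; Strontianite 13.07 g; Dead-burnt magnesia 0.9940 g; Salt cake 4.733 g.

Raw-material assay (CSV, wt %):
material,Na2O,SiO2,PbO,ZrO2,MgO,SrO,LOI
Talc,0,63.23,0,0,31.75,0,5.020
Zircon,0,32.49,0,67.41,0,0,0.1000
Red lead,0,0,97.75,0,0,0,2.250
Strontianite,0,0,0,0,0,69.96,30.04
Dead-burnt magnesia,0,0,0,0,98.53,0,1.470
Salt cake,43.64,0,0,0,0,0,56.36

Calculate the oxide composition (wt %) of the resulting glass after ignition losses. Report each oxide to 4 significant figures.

All arithmetic maintains full precision throughout — intermediates are displayed rounded to four significant digits within the worked lines; each reported result takes a single rounding — all derived quantities, including yield, glass mass, LOI, the six compositions, totals, are carried starting from the weights at 79.58 g of glass in exact precision, as given in the problem or the answer.
Delivered oxide masses:
  Na2O: 4.733·0.4364 = 2.065 g
  SiO2: 60.16·0.6323 + 9.003·0.3249 = 40.96 g
  PbO: 1.288·0.9775 = 1.259 g
  ZrO2: 9.003·0.6741 = 6.069 g
  MgO: 60.16·0.3175 + 0.9940·0.9853 = 20.08 g
  SrO: 13.07·0.6996 = 9.144 g
LOI: 60.16·0.05020 + 9.003·0.001000 + 1.288·0.02250 + 13.07·0.3004 + 0.9940·0.01470 + 4.733·0.5636 = 9.666 g
Glass = total batch minus LOI = 89.25 − 9.666 = 79.58 g (equal to the oxide-mass sum)
oxide / glass × 100 gives the wt %

Glass mass = 79.58 g (batch 89.25 − LOI 9.666).
Composition: Na2O 2.595%, SiO2 51.47%, PbO 1.582%, ZrO2 7.626%, MgO 25.23%, SrO 11.49%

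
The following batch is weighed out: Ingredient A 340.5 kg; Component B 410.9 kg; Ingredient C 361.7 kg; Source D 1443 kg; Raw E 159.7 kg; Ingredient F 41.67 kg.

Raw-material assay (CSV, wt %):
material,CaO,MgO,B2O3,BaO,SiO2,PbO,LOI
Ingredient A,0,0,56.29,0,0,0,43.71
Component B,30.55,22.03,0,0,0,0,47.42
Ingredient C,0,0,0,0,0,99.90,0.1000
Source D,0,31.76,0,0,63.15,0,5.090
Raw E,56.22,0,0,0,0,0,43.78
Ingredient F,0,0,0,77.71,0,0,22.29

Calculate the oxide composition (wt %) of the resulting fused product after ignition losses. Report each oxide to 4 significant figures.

The working math carries full float precision throughout; values along the way appear rounded to four significant digits within the worked lines. Exactly one rounding is applied to each reported number. All derived quantities are rebuilt in full precision (yield, LOI, glass mass, six oxide percentages, the totals) starting from the weights at 2261 kg of glass, exactly as printed in question or answer.
Delivered oxide masses:
  CaO: 410.9·0.3055 + 159.7·0.5622 = 215.3 kg
  MgO: 410.9·0.2203 + 1443·0.3176 = 548.8 kg
  B2O3: 340.5·0.5629 = 191.7 kg
  BaO: 41.67·0.7771 = 32.38 kg
  SiO2: 1443·0.6315 = 911.3 kg
  PbO: 361.7·0.9990 = 361.3 kg
LOI: 340.5·0.4371 + 410.9·0.4742 + 361.7·0.001000 + 1443·0.05090 + 159.7·0.4378 + 41.67·0.2229 = 496.7 kg
Net of LOI, the glass mass = 2757 − 496.7 = 2261 kg (the oxide masses sum to this)
oxide / glass × 100 gives the wt %

Glass mass = 2261 kg (batch 2757 − LOI 496.7).
Composition: CaO 9.524%, MgO 24.28%, B2O3 8.478%, BaO 1.432%, SiO2 40.31%, PbO 15.98%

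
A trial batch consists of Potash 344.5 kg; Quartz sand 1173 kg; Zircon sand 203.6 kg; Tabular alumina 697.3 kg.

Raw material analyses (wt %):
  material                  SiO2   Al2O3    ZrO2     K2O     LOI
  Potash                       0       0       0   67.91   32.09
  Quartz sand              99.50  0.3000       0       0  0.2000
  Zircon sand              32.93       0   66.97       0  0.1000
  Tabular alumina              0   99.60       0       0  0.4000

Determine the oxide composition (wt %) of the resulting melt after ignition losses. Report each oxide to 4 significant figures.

Mid-chain values are displayed, with 4-significant-digit rounding, in the printout. Each numeric step runs at full float precision end to end; exactly one rounding lands on every reported figure — derived quantities (LOI, the totals, net glass mass, yield, the four compositions) are carried from the batch weights per 2303 kg of glass at full precision, exactly as shown in the question or the answer.
Delivered oxide masses:
  SiO2: 1173·0.9950 + 203.6·0.3293 = 1234 kg
  Al2O3: 1173·0.003000 + 697.3·0.9960 = 698.0 kg
  ZrO2: 203.6·0.6697 = 136.4 kg
  K2O: 344.5·0.6791 = 233.9 kg
LOI: 344.5·0.3209 + 1173·0.002000 + 203.6·0.001000 + 697.3·0.004000 = 115.9 kg
batch − LOI leaves glass = 2418 − 115.9 = 2303 kg (equal to the oxide-mass sum)
percent share: oxide ÷ glass, ×100

Glass mass = 2303 kg (batch 2418 − LOI 115.9).
Composition: SiO2 53.60%, Al2O3 30.32%, ZrO2 5.922%, K2O 10.16%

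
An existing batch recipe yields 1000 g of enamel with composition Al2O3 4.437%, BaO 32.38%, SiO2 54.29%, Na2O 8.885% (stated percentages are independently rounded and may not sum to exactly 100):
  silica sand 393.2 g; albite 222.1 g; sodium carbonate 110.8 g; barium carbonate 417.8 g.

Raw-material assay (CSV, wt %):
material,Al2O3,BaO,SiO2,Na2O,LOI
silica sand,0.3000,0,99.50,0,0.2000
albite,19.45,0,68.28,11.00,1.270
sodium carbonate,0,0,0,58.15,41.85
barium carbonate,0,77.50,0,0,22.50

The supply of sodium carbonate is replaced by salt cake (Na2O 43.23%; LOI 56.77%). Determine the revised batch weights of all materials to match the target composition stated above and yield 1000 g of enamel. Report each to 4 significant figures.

Revised batch per 1000 g enamel:
  silica sand: 393.2 g
  albite: 222.1 g
  salt cake: 149.0 g
  barium carbonate: 417.8 g
Total batch = 1182 g; LOI loss = 182.2 g

Intermediates are printed, rounded to 4 significant digits, across the worked steps. The whole derivation keeps full precision through every step — a single rounding yields each reported figure; the derived quantities are re-derived from the weighed amounts at 1000 g of glass at exact precision (net glass mass, LOI, totals, the yield, four oxide percentages) as set out in problem or answer.
Oxide-by-oxide targets in 1000 g enamel:
  Al2O3: 4.437% × 1000 = 44.37 g
  BaO: 32.38% × 1000 = 323.8 g
  SiO2: 54.29% × 1000 = 542.9 g
  Na2O: 8.885% × 1000 = 88.85 g
Balance tally, oxide-wise, from the weights as reported, relative to the basis at hand (sum by sum, the targets are met net of answer rounding effects):
  Al2O3: 393.2·0.003000 + 222.1·0.1945 = 44.38 g (target 44.37 g)
  BaO: 417.8·0.7750 = 323.8 g (target 323.8 g)
  SiO2: 393.2·0.9950 + 222.1·0.6828 = 542.9 g (target 542.9 g)
  Na2O: 222.1·0.1100 + 149.0·0.4323 = 88.84 g (target 88.85 g)
Glass-mass sanity pass: the batch minus its LOI: 999.9 g (targets for the oxides total 999.9 g; with the basis standing at 1000 g — a pure rounding effect).
Summing the batch: Σ batch = 1182 g; the LOI term Σ batch·LOI equals 182.2 g; yield: glass divided by total = 84.59%.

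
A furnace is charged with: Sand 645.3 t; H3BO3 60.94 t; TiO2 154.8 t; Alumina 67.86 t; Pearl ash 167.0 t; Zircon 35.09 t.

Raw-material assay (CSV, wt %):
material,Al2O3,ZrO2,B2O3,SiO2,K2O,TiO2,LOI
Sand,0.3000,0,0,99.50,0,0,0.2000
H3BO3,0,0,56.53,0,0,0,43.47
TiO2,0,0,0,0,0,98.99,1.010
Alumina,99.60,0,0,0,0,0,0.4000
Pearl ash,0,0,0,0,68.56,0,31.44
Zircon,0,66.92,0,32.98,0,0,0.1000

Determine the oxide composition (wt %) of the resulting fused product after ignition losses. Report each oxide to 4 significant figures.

Each numeric step keeps full precision end to end; in-progress results are displayed rounded off to 4 significant digits across the worked steps. A single rounding yields every reported result — the derived quantities (net glass mass, the six compositions, LOI, the yield, totals) are computed using the weight values on 1049 t of glass at full float precision precisely as stated by either problem or answer.
Mass of each oxide from the mix:
  Al2O3: 645.3·0.003000 + 67.86·0.9960 = 69.52 t
  ZrO2: 35.09·0.6692 = 23.48 t
  B2O3: 60.94·0.5653 = 34.45 t
  SiO2: 645.3·0.9950 + 35.09·0.3298 = 653.6 t
  K2O: 167.0·0.6856 = 114.5 t
  TiO2: 154.8·0.9899 = 153.2 t
LOI: 645.3·0.002000 + 60.94·0.4347 + 154.8·0.01010 + 67.86·0.004000 + 167.0·0.3144 + 35.09·0.001000 = 82.16 t
Glass mass = batch − LOI = 1131 − 82.16 = 1049 t (= the summed oxide contributions)
each oxide over glass, ×100, is wt %

Glass mass = 1049 t (batch 1131 − LOI 82.16).
Composition: Al2O3 6.629%, ZrO2 2.239%, B2O3 3.285%, SiO2 62.32%, K2O 10.92%, TiO2 14.61%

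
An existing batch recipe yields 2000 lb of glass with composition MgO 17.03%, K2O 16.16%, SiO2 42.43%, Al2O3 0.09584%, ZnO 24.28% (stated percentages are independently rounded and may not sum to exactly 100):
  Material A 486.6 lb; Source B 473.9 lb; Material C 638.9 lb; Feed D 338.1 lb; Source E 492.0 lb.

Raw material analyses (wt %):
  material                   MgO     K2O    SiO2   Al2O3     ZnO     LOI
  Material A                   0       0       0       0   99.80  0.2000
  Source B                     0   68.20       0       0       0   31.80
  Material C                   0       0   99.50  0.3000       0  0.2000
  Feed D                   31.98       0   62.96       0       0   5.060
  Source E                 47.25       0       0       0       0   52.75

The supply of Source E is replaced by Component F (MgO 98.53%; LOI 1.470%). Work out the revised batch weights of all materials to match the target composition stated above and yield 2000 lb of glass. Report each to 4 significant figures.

Working values are displayed (rounded to four significant figures) in the working; all arithmetic runs at exact precision all the way through; exactly one rounding goes into each reported result. Derived quantities are carried in exact precision (glass mass, totals, the yield, the five compositions, ignition loss) starting from the weights at 2000 lb of glass exactly as printed in question or answer.
Oxide-by-oxide targets in 2000 lb glass:
  MgO: 17.03% × 2000 = 340.6 lb
  K2O: 16.16% × 2000 = 323.2 lb
  SiO2: 42.43% × 2000 = 848.6 lb
  Al2O3: 0.09584% × 2000 = 1.917 lb
  ZnO: 24.28% × 2000 = 485.6 lb
Per-oxide balance check from the weights as reported, relative to the basis at hand (summed amounts equal target values exact up to rounding of places):
  MgO: 338.1·0.3198 + 235.9·0.9853 = 340.6 lb (target 340.6 lb)
  K2O: 473.9·0.6820 = 323.2 lb (target 323.2 lb)
  SiO2: 638.9·0.9950 + 338.1·0.6296 = 848.6 lb (target 848.6 lb)
  Al2O3: 638.9·0.003000 = 1.917 lb (target 1.917 lb)
  ZnO: 486.6·0.9980 = 485.6 lb (target 485.6 lb)
Glass-mass sanity pass: Σ batch − LOI loss = 2000 lb (targets for the oxides total 2000 lb; versus the stated basis of 2000 lb — differing by rounding only).
Whole-batch sum: Σ batch = 2173 lb; Σ batch·LOI gives LOI loss = 173.5 lb; yield = glass ÷ total batch = 92.02%.

Revised batch per 2000 lb glass:
  Material A: 486.6 lb
  Source B: 473.9 lb
  Material C: 638.9 lb
  Feed D: 338.1 lb
  Component F: 235.9 lb
Total batch = 2173 lb; LOI loss = 173.5 lb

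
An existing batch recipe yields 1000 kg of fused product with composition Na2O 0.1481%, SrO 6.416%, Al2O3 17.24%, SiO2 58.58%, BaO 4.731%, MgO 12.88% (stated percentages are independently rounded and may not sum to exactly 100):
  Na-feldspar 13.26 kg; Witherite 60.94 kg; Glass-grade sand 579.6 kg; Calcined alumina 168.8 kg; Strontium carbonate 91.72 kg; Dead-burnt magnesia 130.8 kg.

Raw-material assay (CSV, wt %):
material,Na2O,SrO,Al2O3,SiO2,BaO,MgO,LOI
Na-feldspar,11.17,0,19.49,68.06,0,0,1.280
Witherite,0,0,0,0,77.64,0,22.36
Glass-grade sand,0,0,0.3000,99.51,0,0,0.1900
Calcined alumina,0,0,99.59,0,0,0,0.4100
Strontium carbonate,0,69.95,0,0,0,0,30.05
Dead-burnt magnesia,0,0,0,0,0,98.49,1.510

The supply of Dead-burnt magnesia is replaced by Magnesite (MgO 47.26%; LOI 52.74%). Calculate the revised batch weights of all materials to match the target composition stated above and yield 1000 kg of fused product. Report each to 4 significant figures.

All internal work runs at full float precision end to end; in-progress results are printed, with 4-significant-figure rounding, on the page. Every reported number is rounded once only. The derived quantities, including six oxide percentages, glass mass, ignition loss, the totals, the yield, are re-derived starting from the weights on 1000 kg of glass in exact precision, as given in either problem or answer.
Oxide-by-oxide targets in 1000 kg fused product:
  Na2O: 0.1481% × 1000 = 1.481 kg
  SrO: 6.416% × 1000 = 64.16 kg
  Al2O3: 17.24% × 1000 = 172.4 kg
  SiO2: 58.58% × 1000 = 585.8 kg
  BaO: 4.731% × 1000 = 47.31 kg
  MgO: 12.88% × 1000 = 128.8 kg
Mass-balance tally per oxide given the weights on record, for the quoted basis mass (summed amounts equal target values given rounding of the digits):
  Na2O: 13.26·0.1117 = 1.481 kg (target 1.481 kg)
  SrO: 91.72·0.6995 = 64.16 kg (target 64.16 kg)
  Al2O3: 13.26·0.1949 + 579.6·0.003000 + 168.8·0.9959 = 172.4 kg (target 172.4 kg)
  SiO2: 13.26·0.6806 + 579.6·0.9951 = 585.8 kg (target 585.8 kg)
  BaO: 60.94·0.7764 = 47.31 kg (target 47.31 kg)
  MgO: 272.5·0.4726 = 128.8 kg (target 128.8 kg)
Glass-mass closure: whole batch net of LOI = 1000 kg (per-oxide target masses sum to 1000 kg; versus the stated basis of 1000 kg — rounding explains the deltas).
Batch grand total — Σ batch = 1187 kg; ignition loss, Σ(batch × LOI) = 186.9 kg; yield: glass divided by total = 84.25%.

Revised batch per 1000 kg fused product:
  Na-feldspar: 13.26 kg
  Witherite: 60.94 kg
  Glass-grade sand: 579.6 kg
  Calcined alumina: 168.8 kg
  Strontium carbonate: 91.72 kg
  Magnesite: 272.5 kg
Total batch = 1187 kg; LOI loss = 186.9 kg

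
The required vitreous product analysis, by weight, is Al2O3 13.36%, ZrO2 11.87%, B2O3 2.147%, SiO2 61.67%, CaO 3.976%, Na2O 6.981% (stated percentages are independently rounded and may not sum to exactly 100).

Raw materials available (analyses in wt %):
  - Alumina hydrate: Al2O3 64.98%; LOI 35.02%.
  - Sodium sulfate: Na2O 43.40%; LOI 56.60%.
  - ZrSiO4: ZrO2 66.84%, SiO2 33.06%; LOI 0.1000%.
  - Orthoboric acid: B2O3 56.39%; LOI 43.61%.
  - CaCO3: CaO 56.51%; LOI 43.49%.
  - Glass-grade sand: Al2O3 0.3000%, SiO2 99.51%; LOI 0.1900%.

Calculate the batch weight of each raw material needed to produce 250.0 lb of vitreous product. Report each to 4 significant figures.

Batch per 250.0 lb vitreous product:
  Alumina hydrate: 50.75 lb
  Sodium sulfate: 40.21 lb
  ZrSiO4: 44.40 lb
  Orthoboric acid: 9.519 lb
  CaCO3: 17.59 lb
  Glass-grade sand: 140.2 lb
Total batch = 302.7 lb; LOI loss = 52.64 lb; yield = 82.61%

Mid-chain values are shown (rounded to 4 significant digits) on the page. The working math carries full precision throughout — every reported value takes a single rounding; all derived quantities are recomputed from the batch weights on 250.0 lb of glass at full precision (six oxide percentages, totals, the yield, LOI, glass mass) as set out in question or answer.
Oxide-by-oxide targets in 250.0 lb vitreous product:
  Al2O3: 13.36% × 250.0 = 33.40 lb
  ZrO2: 11.87% × 250.0 = 29.68 lb
  B2O3: 2.147% × 250.0 = 5.368 lb
  SiO2: 61.67% × 250.0 = 154.2 lb
  CaO: 3.976% × 250.0 = 9.940 lb
  Na2O: 6.981% × 250.0 = 17.45 lb
Oxide-by-oxide audit on the weights just shown, against the basis in use (target by target, the sums agree inside rounding margins):
  Al2O3: 50.75·0.6498 + 140.2·0.003000 = 33.40 lb (target 33.40 lb)
  ZrO2: 44.40·0.6684 = 29.68 lb (target 29.68 lb)
  B2O3: 9.519·0.5639 = 5.368 lb (target 5.368 lb)
  SiO2: 44.40·0.3306 + 140.2·0.9951 = 154.2 lb (target 154.2 lb)
  CaO: 17.59·0.5651 = 9.940 lb (target 9.940 lb)
  Na2O: 40.21·0.4340 = 17.45 lb (target 17.45 lb)
Auditing the glass mass value: batch total minus LOI = 250.0 lb (the targets, summed, come to 250.0 lb; versus the stated basis of 250.0 lb — rounding explains the deltas).
Batch grand total — Σ batch = 302.7 lb; ignition loss, Σ(batch × LOI) = 52.64 lb; yield = glass ÷ total batch = 82.61%.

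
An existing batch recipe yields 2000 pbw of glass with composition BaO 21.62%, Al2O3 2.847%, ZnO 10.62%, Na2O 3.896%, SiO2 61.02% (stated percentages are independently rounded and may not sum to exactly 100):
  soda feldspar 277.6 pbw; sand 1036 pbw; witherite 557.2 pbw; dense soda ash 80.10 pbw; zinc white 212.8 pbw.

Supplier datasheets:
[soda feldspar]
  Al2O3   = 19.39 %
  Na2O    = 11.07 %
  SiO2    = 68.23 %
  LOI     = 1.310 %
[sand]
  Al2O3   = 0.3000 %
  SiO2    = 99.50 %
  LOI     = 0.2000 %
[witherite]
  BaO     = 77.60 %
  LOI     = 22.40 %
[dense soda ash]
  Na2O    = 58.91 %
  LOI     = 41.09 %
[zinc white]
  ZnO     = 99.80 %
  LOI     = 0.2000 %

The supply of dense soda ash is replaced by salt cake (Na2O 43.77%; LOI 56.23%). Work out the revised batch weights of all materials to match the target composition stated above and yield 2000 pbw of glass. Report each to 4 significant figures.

Revised batch per 2000 pbw glass:
  soda feldspar: 277.6 pbw
  sand: 1036 pbw
  witherite: 557.2 pbw
  salt cake: 107.8 pbw
  zinc white: 212.8 pbw
Total batch = 2191 pbw; LOI loss = 191.6 pbw

The whole derivation keeps full precision from start to finish. Working values are displayed rounded off to 4 significant figures within the worked lines — each reported value is rounded once only; all derived quantities (the yield, glass mass, LOI, five oxide percentages, totals) are computed in full precision from the batch weights for 2000 pbw of glass, precisely as stated by either problem or answer.
Per-oxide target masses for 2000 pbw glass:
  BaO: 21.62% × 2000 = 432.4 pbw
  Al2O3: 2.847% × 2000 = 56.94 pbw
  ZnO: 10.62% × 2000 = 212.4 pbw
  Na2O: 3.896% × 2000 = 77.92 pbw
  SiO2: 61.02% × 2000 = 1220 pbw
Balance tally, oxide-wise, using the reported weights, on the stated basis (target by target, the sums agree net of answer rounding effects):
  BaO: 557.2·0.7760 = 432.4 pbw (target 432.4 pbw)
  Al2O3: 277.6·0.1939 + 1036·0.003000 = 56.93 pbw (target 56.94 pbw)
  ZnO: 212.8·0.9980 = 212.4 pbw (target 212.4 pbw)
  Na2O: 277.6·0.1107 + 107.8·0.4377 = 77.91 pbw (target 77.92 pbw)
  SiO2: 277.6·0.6823 + 1036·0.9950 = 1220 pbw (target 1220 pbw)
Glass-mass bookkeeping: batch total minus LOI = 2000 pbw (the targets, summed, come to 2000 pbw; basis as stated: 2000 pbw — deltas are rounding alone).
Batch grand total — Σ batch = 2191 pbw; the LOI term Σ batch·LOI equals 191.6 pbw; yield, glass over the total, = 91.26%.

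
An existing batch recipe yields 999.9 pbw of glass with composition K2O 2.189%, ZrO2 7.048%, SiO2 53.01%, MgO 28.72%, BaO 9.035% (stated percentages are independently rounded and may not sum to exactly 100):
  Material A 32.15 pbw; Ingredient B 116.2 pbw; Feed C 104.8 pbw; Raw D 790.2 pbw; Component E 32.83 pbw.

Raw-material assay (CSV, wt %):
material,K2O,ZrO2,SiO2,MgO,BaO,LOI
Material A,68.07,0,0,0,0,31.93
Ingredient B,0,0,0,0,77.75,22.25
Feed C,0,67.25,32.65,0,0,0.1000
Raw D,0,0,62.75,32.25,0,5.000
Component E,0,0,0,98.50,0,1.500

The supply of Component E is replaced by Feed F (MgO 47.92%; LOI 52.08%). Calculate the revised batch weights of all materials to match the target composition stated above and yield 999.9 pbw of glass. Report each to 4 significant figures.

Revised batch per 999.9 pbw glass:
  Material A: 32.15 pbw
  Ingredient B: 116.2 pbw
  Feed C: 104.8 pbw
  Raw D: 790.2 pbw
  Feed F: 67.49 pbw
Total batch = 1111 pbw; LOI loss = 110.9 pbw

The working math maintains full precision at each step — working values appear (rounded to 4 significant digits) on the page — exactly one rounding goes into every reported number; derived quantities are computed at exact precision (the yield, ignition loss, the five compositions, the totals, net glass mass) from the weighed amounts per 999.9 pbw of glass exactly as printed in the question or the answer.
Target oxide masses per 999.9 pbw glass:
  K2O: 2.189% × 999.9 = 21.89 pbw
  ZrO2: 7.048% × 999.9 = 70.47 pbw
  SiO2: 53.01% × 999.9 = 530.0 pbw
  MgO: 28.72% × 999.9 = 287.2 pbw
  BaO: 9.035% × 999.9 = 90.34 pbw
Balance tally, oxide-wise, working from each reported weight, against the basis in use (sums match the target masses once rounding is allowed for):
  K2O: 32.15·0.6807 = 21.88 pbw (target 21.89 pbw)
  ZrO2: 104.8·0.6725 = 70.48 pbw (target 70.47 pbw)
  SiO2: 104.8·0.3265 + 790.2·0.6275 = 530.1 pbw (target 530.0 pbw)
  MgO: 790.2·0.3225 + 67.49·0.4792 = 287.2 pbw (target 287.2 pbw)
  BaO: 116.2·0.7775 = 90.35 pbw (target 90.34 pbw)
Glass-mass closure: total charge less LOI = 1000 pbw (the Σ of target masses is 999.9 pbw; against the stated basis, 999.9 pbw — gaps are rounding artifacts).
Batch total: Σ batch = 1111 pbw; LOI loss = Σ batch·LOI = 110.9 pbw; yield: glass divided by total = 90.02%.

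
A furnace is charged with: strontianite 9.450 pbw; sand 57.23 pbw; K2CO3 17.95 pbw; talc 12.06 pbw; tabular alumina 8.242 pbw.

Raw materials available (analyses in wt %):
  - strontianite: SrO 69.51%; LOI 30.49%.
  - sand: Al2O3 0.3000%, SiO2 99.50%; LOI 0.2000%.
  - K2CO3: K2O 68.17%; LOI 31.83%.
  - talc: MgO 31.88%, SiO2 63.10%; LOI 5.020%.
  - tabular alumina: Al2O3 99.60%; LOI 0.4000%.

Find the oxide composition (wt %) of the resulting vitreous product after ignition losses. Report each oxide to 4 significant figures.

The whole derivation runs at exact precision in all steps — mid-chain values are rounded off to 4 significant figures wherever printed. Each reported value sees exactly one rounding — all derived quantities (totals, ignition loss, net glass mass, the five compositions, the yield) are carried starting from the weights at 95.58 pbw of glass at full float precision, as set out in the problem or answer text.
Oxide masses out of the charge:
  Al2O3: 57.23·0.003000 + 8.242·0.9960 = 8.381 pbw
  K2O: 17.95·0.6817 = 12.24 pbw
  SrO: 9.450·0.6951 = 6.569 pbw
  MgO: 12.06·0.3188 = 3.845 pbw
  SiO2: 57.23·0.9950 + 12.06·0.6310 = 64.55 pbw
LOI: 9.450·0.3049 + 57.23·0.002000 + 17.95·0.3183 + 12.06·0.05020 + 8.242·0.004000 = 9.348 pbw
Net of LOI, the glass mass = 104.9 − 9.348 = 95.58 pbw (equal to the oxide-mass sum)
percent share: oxide ÷ glass, ×100

Glass mass = 95.58 pbw (batch 104.9 − LOI 9.348).
Composition: Al2O3 8.768%, K2O 12.80%, SrO 6.872%, MgO 4.022%, SiO2 67.54%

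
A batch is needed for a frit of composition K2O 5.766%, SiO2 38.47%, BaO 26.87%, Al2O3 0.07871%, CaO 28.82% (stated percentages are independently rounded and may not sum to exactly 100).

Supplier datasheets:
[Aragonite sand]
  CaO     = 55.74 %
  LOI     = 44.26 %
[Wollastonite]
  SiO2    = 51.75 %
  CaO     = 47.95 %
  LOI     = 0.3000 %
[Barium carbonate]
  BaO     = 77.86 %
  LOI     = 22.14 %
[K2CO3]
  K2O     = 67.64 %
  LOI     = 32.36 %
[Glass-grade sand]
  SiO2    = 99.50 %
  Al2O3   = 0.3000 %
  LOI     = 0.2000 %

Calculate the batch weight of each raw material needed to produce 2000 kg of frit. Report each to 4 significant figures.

The working math runs at exact precision through the solve. Intermediates are printed (rounded to 4 significant digits) in the printout. Every reported number is rounded only once; derived quantities (five oxide percentages, totals, net glass mass, yield, LOI) are rebuilt in full float precision from the batch weights for 2000 kg of glass as set out in problem or answer.
Target oxide masses per 2000 kg frit:
  K2O: 5.766% × 2000 = 115.3 kg
  SiO2: 38.47% × 2000 = 769.4 kg
  BaO: 26.87% × 2000 = 537.4 kg
  Al2O3: 0.07871% × 2000 = 1.574 kg
  CaO: 28.82% × 2000 = 576.4 kg
Balance tally, oxide-wise, with the batch weights as given, for the quoted basis mass (oxide sums agree with the targets within answer rounding):
  K2O: 170.5·0.6764 = 115.3 kg (target 115.3 kg)
  SiO2: 477.9·0.5175 + 524.7·0.9950 = 769.4 kg (target 769.4 kg)
  BaO: 690.2·0.7786 = 537.4 kg (target 537.4 kg)
  Al2O3: 524.7·0.003000 = 1.574 kg (target 1.574 kg)
  CaO: 623.0·0.5574 + 477.9·0.4795 = 576.4 kg (target 576.4 kg)
The glass-mass cross-check: batch Σ − ignition loss = 2000 kg (summing oxide targets gives 2000 kg; with the basis standing at 2000 kg — gaps are rounding artifacts).
Summing the batch: Σ batch = 2486 kg; LOI removed, Σ of batch·LOI: 486.2 kg; yield: glass divided by total = 80.44%.

Batch per 2000 kg frit:
  Aragonite sand: 623.0 kg
  Wollastonite: 477.9 kg
  Barium carbonate: 690.2 kg
  K2CO3: 170.5 kg
  Glass-grade sand: 524.7 kg
Total batch = 2486 kg; LOI loss = 486.2 kg; yield = 80.44%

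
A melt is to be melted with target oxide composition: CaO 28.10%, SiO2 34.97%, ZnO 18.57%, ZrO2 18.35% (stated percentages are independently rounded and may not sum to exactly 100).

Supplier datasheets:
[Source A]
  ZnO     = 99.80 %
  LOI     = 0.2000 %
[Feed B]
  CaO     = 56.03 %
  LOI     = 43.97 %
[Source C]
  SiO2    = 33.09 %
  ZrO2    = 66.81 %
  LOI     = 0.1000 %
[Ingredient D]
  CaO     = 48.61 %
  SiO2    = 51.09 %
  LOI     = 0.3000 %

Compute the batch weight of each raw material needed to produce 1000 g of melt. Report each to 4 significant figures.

Every computation carries exact precision at each step. Intermediates are shown, rounded to 4 significant digits, at each printed step. Each reported result takes a single rounding; all derived quantities are re-derived using the weight values at 1000 g of glass in full float precision (the totals, glass mass, ignition loss, the four compositions, the yield) precisely as stated by the question or the answer.
Target masses of each oxide per 1000 g melt:
  CaO: 28.10% × 1000 = 281.0 g
  SiO2: 34.97% × 1000 = 349.7 g
  ZnO: 18.57% × 1000 = 185.7 g
  ZrO2: 18.35% × 1000 = 183.5 g
Sums-versus-targets review per the reported batch figures, on the stated basis (sum by sum, the targets are met net of answer rounding effects):
  CaO: 62.02·0.5603 + 506.6·0.4861 = 281.0 g (target 281.0 g)
  SiO2: 274.7·0.3309 + 506.6·0.5109 = 349.7 g (target 349.7 g)
  ZnO: 186.1·0.9980 = 185.7 g (target 185.7 g)
  ZrO2: 274.7·0.6681 = 183.5 g (target 183.5 g)
Glass-mass sanity pass: the batch minus its LOI: 1000 g (summing oxide targets gives 999.9 g; against the stated basis, 1000 g — rounding explains the deltas).
Batch total: Σ batch = 1029 g; LOI loss = Σ batch·LOI = 29.44 g; yield, glass over the total, = 97.14%.

Batch per 1000 g melt:
  Source A: 186.1 g
  Feed B: 62.02 g
  Source C: 274.7 g
  Ingredient D: 506.6 g
Total batch = 1029 g; LOI loss = 29.44 g; yield = 97.14%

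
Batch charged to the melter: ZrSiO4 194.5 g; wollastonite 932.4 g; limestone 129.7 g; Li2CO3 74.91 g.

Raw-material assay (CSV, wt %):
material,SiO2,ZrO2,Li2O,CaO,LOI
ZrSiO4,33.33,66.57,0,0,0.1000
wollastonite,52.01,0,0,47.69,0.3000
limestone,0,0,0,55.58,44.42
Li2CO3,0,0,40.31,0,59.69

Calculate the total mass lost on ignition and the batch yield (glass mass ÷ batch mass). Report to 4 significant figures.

Working values are shown (rounded to four significant digits) on the page — full float precision is kept throughout; exactly one rounding lands on every reported number; the derived quantities (glass mass, the four compositions, the totals, the yield, LOI) are carried in full precision using the weight values at 1226 g of glass precisely as stated by either problem or answer.
Per-material ignition loss:
  ZrSiO4: 194.5 × 0.001000 = 0.1945 g
  wollastonite: 932.4 × 0.003000 = 2.797 g
  limestone: 129.7 × 0.4442 = 57.61 g
  Li2CO3: 74.91 × 0.5969 = 44.71 g
Total LOI = 105.3 g
Glass = batch − LOI = 1332 − 105.3 = 1226 g

LOI loss = 105.3 g; glass = 1226 g; yield = 92.09%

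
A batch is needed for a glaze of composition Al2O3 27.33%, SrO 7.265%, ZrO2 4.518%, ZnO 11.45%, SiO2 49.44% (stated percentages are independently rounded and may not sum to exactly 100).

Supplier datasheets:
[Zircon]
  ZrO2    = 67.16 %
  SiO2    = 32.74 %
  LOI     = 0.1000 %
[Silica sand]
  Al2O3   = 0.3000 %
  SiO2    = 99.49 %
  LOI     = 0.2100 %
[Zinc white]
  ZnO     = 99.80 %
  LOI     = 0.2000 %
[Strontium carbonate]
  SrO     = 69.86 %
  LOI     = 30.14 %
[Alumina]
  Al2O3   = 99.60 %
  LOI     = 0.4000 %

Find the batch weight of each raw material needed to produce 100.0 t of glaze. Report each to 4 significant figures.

Batch per 100.0 t glaze:
  Zircon: 6.727 t
  Silica sand: 47.48 t
  Zinc white: 11.47 t
  Strontium carbonate: 10.40 t
  Alumina: 27.30 t
Total batch = 103.4 t; LOI loss = 3.373 t; yield = 96.74%

The intermediate values are displayed, rounded to four significant digits, when written out — every computation maintains exact precision in every operation — every reported result is rounded only once; the derived quantities are rebuilt at exact precision (the yield, the five compositions, net glass mass, ignition loss, the totals) starting from the weights per 100.0 t of glass exactly as shown in question or answer.
Per-oxide target masses for 100.0 t glaze:
  Al2O3: 27.33% × 100.0 = 27.33 t
  SrO: 7.265% × 100.0 = 7.265 t
  ZrO2: 4.518% × 100.0 = 4.518 t
  ZnO: 11.45% × 100.0 = 11.45 t
  SiO2: 49.44% × 100.0 = 49.44 t
A balance pass over the oxides, per the reported batch figures, on the stated basis (target by target, the sums agree within answer rounding):
  Al2O3: 47.48·0.003000 + 27.30·0.9960 = 27.33 t (target 27.33 t)
  SrO: 10.40·0.6986 = 7.265 t (target 7.265 t)
  ZrO2: 6.727·0.6716 = 4.518 t (target 4.518 t)
  ZnO: 11.47·0.9980 = 11.45 t (target 11.45 t)
  SiO2: 6.727·0.3274 + 47.48·0.9949 = 49.44 t (target 49.44 t)
Glass-mass bookkeeping: net batch after ignition = 100.0 t (oxide target masses add up to 100.0 t; with the basis standing at 100.0 t — deltas are rounding alone).
Batch total: Σ batch = 103.4 t; LOI loss = Σ batch·LOI = 3.373 t; yield = glass ÷ total batch = 96.74%.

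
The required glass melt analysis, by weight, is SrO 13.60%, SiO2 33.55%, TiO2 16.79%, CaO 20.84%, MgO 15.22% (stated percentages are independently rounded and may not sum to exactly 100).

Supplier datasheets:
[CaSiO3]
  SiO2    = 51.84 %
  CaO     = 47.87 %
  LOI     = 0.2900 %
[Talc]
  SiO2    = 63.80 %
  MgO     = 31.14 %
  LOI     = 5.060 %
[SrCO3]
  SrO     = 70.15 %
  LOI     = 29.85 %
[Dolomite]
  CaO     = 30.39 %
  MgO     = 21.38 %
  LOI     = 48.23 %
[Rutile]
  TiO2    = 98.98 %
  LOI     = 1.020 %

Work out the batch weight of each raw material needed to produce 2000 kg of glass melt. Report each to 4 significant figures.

The intermediate values are shown rounded off to 4 significant digits across the worked steps — each numeric step carries full precision from first step to last; every reported figure takes exactly one rounding — all derived quantities, which include ignition loss, yield, totals, the five compositions, glass mass, are rebuilt at full precision, as quoted within the question or the answer, using the weight values for 2000 kg of glass.
The oxide mass targets at 2000 kg glass melt:
  SrO: 13.60% × 2000 = 272.0 kg
  SiO2: 33.55% × 2000 = 671.0 kg
  TiO2: 16.79% × 2000 = 335.8 kg
  CaO: 20.84% × 2000 = 416.8 kg
  MgO: 15.22% × 2000 = 304.4 kg
Checking each oxide sum given the weights on record, at the basis given (delivered sums recover each target given rounding of the digits):
  SrO: 387.7·0.7015 = 272.0 kg (target 272.0 kg)
  SiO2: 536.3·0.5184 + 615.9·0.6380 = 671.0 kg (target 671.0 kg)
  TiO2: 339.3·0.9898 = 335.8 kg (target 335.8 kg)
  CaO: 536.3·0.4787 + 526.7·0.3039 = 416.8 kg (target 416.8 kg)
  MgO: 615.9·0.3114 + 526.7·0.2138 = 304.4 kg (target 304.4 kg)
Mass balance on the glass: net batch after ignition = 2000 kg (the Σ of target masses is 2000 kg; the stated basis being 2000 kg — deltas are rounding alone).
Batch total: Σ batch = 2406 kg; Σ batch·LOI gives LOI loss = 405.9 kg; yield, glass over the total, = 83.13%.

Batch per 2000 kg glass melt:
  CaSiO3: 536.3 kg
  Talc: 615.9 kg
  SrCO3: 387.7 kg
  Dolomite: 526.7 kg
  Rutile: 339.3 kg
Total batch = 2406 kg; LOI loss = 405.9 kg; yield = 83.13%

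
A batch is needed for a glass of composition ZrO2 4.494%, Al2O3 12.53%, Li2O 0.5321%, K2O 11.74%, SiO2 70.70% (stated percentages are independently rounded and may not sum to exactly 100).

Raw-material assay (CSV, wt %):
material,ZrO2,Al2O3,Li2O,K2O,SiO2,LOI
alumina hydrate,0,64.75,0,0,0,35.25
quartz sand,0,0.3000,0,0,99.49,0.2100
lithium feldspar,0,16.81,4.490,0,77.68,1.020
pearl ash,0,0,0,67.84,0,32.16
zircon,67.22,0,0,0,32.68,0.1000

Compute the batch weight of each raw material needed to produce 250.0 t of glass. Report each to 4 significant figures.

Batch per 250.0 t glass:
  alumina hydrate: 40.00 t
  quartz sand: 149.0 t
  lithium feldspar: 29.63 t
  pearl ash: 43.26 t
  zircon: 16.71 t
Total batch = 278.6 t; LOI loss = 28.64 t; yield = 89.72%

Values along the way are rounded off to 4 significant digits as shown; the whole derivation maintains full precision in every operation — each reported number carries a single rounding. All derived quantities (five oxide percentages, the yield, ignition loss, totals, net glass mass) are computed from the batch weights on 250.0 t of glass in full float precision as set out in the question or the answer.
The oxide mass targets at 250.0 t glass:
  ZrO2: 4.494% × 250.0 = 11.24 t
  Al2O3: 12.53% × 250.0 = 31.32 t
  Li2O: 0.5321% × 250.0 = 1.330 t
  K2O: 11.74% × 250.0 = 29.35 t
  SiO2: 70.70% × 250.0 = 176.8 t
Mass-balance tally per oxide given the weights on record, relative to the basis at hand (sum by sum, the targets are met exact up to rounding of places):
  ZrO2: 16.71·0.6722 = 11.23 t (target 11.24 t)
  Al2O3: 40.00·0.6475 + 149.0·0.003000 + 29.63·0.1681 = 31.33 t (target 31.32 t)
  Li2O: 29.63·0.04490 = 1.330 t (target 1.330 t)
  K2O: 43.26·0.6784 = 29.35 t (target 29.35 t)
  SiO2: 149.0·0.9949 + 29.63·0.7768 + 16.71·0.3268 = 176.7 t (target 176.8 t)
Glass-mass bookkeeping: batch total minus LOI = 250.0 t (the targets, summed, come to 250.0 t; with the basis standing at 250.0 t — a pure rounding effect).
Total batch = Σ batch = 278.6 t; Σ batch·LOI gives LOI loss = 28.64 t; as yield: glass ÷ batch → 89.72%.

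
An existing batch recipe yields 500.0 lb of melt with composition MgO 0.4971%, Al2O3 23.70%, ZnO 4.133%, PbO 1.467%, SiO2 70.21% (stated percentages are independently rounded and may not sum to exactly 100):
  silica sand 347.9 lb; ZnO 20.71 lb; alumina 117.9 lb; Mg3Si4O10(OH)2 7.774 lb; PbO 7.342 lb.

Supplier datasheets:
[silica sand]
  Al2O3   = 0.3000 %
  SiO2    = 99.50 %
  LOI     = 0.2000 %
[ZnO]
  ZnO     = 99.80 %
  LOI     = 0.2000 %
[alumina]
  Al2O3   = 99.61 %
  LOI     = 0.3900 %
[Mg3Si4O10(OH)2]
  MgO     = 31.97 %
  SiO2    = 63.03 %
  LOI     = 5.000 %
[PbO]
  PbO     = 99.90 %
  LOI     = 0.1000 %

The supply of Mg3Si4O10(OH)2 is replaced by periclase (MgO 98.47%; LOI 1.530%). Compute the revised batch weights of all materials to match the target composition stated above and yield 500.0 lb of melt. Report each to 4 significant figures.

Intermediates are displayed, rounded to four significant digits, across the worked steps. All arithmetic maintains exact precision at all times. A single rounding yields each reported number; derived quantities, including glass mass, five oxide percentages, ignition loss, totals, yield, are carried from the batch weights for 500.0 lb of glass at full float precision, exactly as shown in the problem or the answer.
Target oxide masses per 500.0 lb melt:
  MgO: 0.4971% × 500.0 = 2.486 lb
  Al2O3: 23.70% × 500.0 = 118.5 lb
  ZnO: 4.133% × 500.0 = 20.66 lb
  PbO: 1.467% × 500.0 = 7.335 lb
  SiO2: 70.21% × 500.0 = 351.0 lb
Checking each oxide sum on the weights just shown, per the basis as stated (each sum matches its target mass modulo rounding of the values):
  MgO: 2.524·0.9847 = 2.485 lb (target 2.486 lb)
  Al2O3: 352.8·0.003000 + 117.9·0.9961 = 118.5 lb (target 118.5 lb)
  ZnO: 20.71·0.9980 = 20.67 lb (target 20.66 lb)
  PbO: 7.342·0.9990 = 7.335 lb (target 7.335 lb)
  SiO2: 352.8·0.9950 = 351.0 lb (target 351.0 lb)
Consistency of the glass mass: whole batch net of LOI = 500.0 lb (the targets, summed, come to 500.0 lb; basis as stated: 500.0 lb — deltas are rounding alone).
Whole-batch sum: Σ batch = 501.3 lb; LOI removed, Σ of batch·LOI: 1.253 lb; yield: glass divided by total = 99.75%.

Revised batch per 500.0 lb melt:
  silica sand: 352.8 lb
  ZnO: 20.71 lb
  alumina: 117.9 lb
  periclase: 2.524 lb
  PbO: 7.342 lb
Total batch = 501.3 lb; LOI loss = 1.253 lb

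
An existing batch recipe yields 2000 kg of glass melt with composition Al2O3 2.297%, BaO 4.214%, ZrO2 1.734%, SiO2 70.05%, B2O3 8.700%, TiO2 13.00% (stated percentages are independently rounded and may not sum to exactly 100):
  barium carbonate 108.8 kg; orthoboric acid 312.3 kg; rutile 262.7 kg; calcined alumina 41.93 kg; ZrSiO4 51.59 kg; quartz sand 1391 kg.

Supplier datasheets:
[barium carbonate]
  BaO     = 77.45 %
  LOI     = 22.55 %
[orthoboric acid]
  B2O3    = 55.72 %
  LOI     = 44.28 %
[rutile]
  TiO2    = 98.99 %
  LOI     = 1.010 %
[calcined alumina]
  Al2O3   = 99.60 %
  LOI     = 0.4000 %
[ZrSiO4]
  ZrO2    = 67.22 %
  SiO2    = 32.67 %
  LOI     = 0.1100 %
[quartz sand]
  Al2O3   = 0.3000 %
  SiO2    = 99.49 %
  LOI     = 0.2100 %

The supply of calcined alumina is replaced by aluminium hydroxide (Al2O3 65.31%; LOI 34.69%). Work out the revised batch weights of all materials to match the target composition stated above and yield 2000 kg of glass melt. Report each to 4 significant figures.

The whole derivation keeps full precision end to end; values along the way are shown (rounded to 4 significant digits) at each printed step; every reported number takes a single rounding; derived quantities are re-derived from the weighed amounts for 2000 kg of glass in exact precision (yield, glass mass, ignition loss, the six compositions, totals) exactly as printed in the question or the answer.
Target oxide masses per 2000 kg glass melt:
  Al2O3: 2.297% × 2000 = 45.94 kg
  BaO: 4.214% × 2000 = 84.28 kg
  ZrO2: 1.734% × 2000 = 34.68 kg
  SiO2: 70.05% × 2000 = 1401 kg
  B2O3: 8.700% × 2000 = 174.0 kg
  TiO2: 13.00% × 2000 = 260.0 kg
A balance pass over the oxides, on the weights just shown, versus the basis set out (oxide sums agree with the targets net of answer rounding effects):
  Al2O3: 63.95·0.6531 + 1391·0.003000 = 45.94 kg (target 45.94 kg)
  BaO: 108.8·0.7745 = 84.27 kg (target 84.28 kg)
  ZrO2: 51.59·0.6722 = 34.68 kg (target 34.68 kg)
  SiO2: 51.59·0.3267 + 1391·0.9949 = 1401 kg (target 1401 kg)
  B2O3: 312.3·0.5572 = 174.0 kg (target 174.0 kg)
  TiO2: 262.7·0.9899 = 260.0 kg (target 260.0 kg)
Glass mass check: batch Σ − ignition loss = 2000 kg (the Σ of target masses is 2000 kg; with the basis standing at 2000 kg — a pure rounding effect).
Summing the batch: Σ batch = 2190 kg; Σ batch·LOI gives LOI loss = 190.6 kg; the yield ratio, glass ÷ batch: 91.30%.

Revised batch per 2000 kg glass melt:
  barium carbonate: 108.8 kg
  orthoboric acid: 312.3 kg
  rutile: 262.7 kg
  aluminium hydroxide: 63.95 kg
  ZrSiO4: 51.59 kg
  quartz sand: 1391 kg
Total batch = 2190 kg; LOI loss = 190.6 kg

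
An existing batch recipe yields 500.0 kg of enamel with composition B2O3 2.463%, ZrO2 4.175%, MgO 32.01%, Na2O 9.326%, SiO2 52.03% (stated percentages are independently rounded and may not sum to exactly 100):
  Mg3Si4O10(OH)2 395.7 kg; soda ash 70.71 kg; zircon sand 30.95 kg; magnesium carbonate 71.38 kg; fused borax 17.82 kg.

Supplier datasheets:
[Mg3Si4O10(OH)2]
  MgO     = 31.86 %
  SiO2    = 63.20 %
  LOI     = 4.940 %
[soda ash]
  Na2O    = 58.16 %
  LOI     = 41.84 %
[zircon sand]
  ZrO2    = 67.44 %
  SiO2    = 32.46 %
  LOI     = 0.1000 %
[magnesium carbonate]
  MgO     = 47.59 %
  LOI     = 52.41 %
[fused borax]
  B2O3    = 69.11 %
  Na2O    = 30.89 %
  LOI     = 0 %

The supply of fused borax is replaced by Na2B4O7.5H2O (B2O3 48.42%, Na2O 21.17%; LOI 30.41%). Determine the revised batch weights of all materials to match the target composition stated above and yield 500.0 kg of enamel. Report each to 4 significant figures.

All internal work keeps full float precision through every step — in-progress results are printed with 4-significant-figure rounding when written out; every reported value receives exactly one rounding — the derived quantities are recomputed at exact precision (the yield, totals, ignition loss, glass mass, the five compositions) from the batch weights at 500.0 kg of glass exactly as printed in question or answer.
Target masses of each oxide per 500.0 kg enamel:
  B2O3: 2.463% × 500.0 = 12.32 kg
  ZrO2: 4.175% × 500.0 = 20.88 kg
  MgO: 32.01% × 500.0 = 160.0 kg
  Na2O: 9.326% × 500.0 = 46.63 kg
  SiO2: 52.03% × 500.0 = 260.2 kg
Balance tally, oxide-wise, on the weights just shown, for the quoted basis mass (sum by sum, the targets are met within answer rounding):
  B2O3: 25.43·0.4842 = 12.31 kg (target 12.32 kg)
  ZrO2: 30.95·0.6744 = 20.87 kg (target 20.88 kg)
  MgO: 395.7·0.3186 + 71.38·0.4759 = 160.0 kg (target 160.0 kg)
  Na2O: 70.92·0.5816 + 25.43·0.2117 = 46.63 kg (target 46.63 kg)
  SiO2: 395.7·0.6320 + 30.95·0.3246 = 260.1 kg (target 260.2 kg)
Consistency of the glass mass: Σ batch − LOI loss = 500.0 kg (the Σ of target masses is 500.0 kg; the stated basis being 500.0 kg — rounding explains the deltas).
Batch grand total — Σ batch = 594.4 kg; ignition loss, Σ(batch × LOI) = 94.39 kg; yield, glass over the total, = 84.12%.

Revised batch per 500.0 kg enamel:
  Mg3Si4O10(OH)2: 395.7 kg
  soda ash: 70.92 kg
  zircon sand: 30.95 kg
  magnesium carbonate: 71.38 kg
  Na2B4O7.5H2O: 25.43 kg
Total batch = 594.4 kg; LOI loss = 94.39 kg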